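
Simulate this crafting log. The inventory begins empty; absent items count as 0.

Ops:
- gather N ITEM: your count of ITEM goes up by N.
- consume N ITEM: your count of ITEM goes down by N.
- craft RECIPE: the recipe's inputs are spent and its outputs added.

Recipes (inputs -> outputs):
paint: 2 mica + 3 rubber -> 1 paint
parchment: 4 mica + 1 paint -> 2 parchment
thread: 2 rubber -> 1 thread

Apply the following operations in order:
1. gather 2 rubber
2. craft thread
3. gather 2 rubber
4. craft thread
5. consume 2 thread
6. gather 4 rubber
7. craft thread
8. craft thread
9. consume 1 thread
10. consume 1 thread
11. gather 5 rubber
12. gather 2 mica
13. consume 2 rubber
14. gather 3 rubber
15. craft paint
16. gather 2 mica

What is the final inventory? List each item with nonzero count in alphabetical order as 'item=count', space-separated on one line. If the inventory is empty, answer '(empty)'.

After 1 (gather 2 rubber): rubber=2
After 2 (craft thread): thread=1
After 3 (gather 2 rubber): rubber=2 thread=1
After 4 (craft thread): thread=2
After 5 (consume 2 thread): (empty)
After 6 (gather 4 rubber): rubber=4
After 7 (craft thread): rubber=2 thread=1
After 8 (craft thread): thread=2
After 9 (consume 1 thread): thread=1
After 10 (consume 1 thread): (empty)
After 11 (gather 5 rubber): rubber=5
After 12 (gather 2 mica): mica=2 rubber=5
After 13 (consume 2 rubber): mica=2 rubber=3
After 14 (gather 3 rubber): mica=2 rubber=6
After 15 (craft paint): paint=1 rubber=3
After 16 (gather 2 mica): mica=2 paint=1 rubber=3

Answer: mica=2 paint=1 rubber=3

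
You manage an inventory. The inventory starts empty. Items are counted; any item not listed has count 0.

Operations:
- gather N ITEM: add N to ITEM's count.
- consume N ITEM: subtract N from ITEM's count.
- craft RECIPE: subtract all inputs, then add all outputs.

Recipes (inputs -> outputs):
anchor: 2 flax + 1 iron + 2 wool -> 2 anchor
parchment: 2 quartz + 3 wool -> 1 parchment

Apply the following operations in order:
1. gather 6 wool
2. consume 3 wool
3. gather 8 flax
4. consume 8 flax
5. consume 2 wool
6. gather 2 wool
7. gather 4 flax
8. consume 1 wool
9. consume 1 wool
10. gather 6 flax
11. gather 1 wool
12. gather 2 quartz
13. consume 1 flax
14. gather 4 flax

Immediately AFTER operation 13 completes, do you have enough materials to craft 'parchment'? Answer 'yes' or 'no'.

After 1 (gather 6 wool): wool=6
After 2 (consume 3 wool): wool=3
After 3 (gather 8 flax): flax=8 wool=3
After 4 (consume 8 flax): wool=3
After 5 (consume 2 wool): wool=1
After 6 (gather 2 wool): wool=3
After 7 (gather 4 flax): flax=4 wool=3
After 8 (consume 1 wool): flax=4 wool=2
After 9 (consume 1 wool): flax=4 wool=1
After 10 (gather 6 flax): flax=10 wool=1
After 11 (gather 1 wool): flax=10 wool=2
After 12 (gather 2 quartz): flax=10 quartz=2 wool=2
After 13 (consume 1 flax): flax=9 quartz=2 wool=2

Answer: no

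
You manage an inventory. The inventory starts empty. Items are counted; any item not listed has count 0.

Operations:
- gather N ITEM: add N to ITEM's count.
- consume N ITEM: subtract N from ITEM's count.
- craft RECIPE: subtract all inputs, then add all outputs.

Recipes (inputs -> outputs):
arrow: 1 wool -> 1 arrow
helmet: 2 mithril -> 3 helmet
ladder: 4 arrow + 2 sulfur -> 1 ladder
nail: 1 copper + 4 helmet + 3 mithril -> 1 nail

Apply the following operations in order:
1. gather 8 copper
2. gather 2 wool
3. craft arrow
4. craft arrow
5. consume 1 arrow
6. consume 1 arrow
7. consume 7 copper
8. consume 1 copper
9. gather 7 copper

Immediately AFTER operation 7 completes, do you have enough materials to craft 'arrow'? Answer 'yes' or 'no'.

Answer: no

Derivation:
After 1 (gather 8 copper): copper=8
After 2 (gather 2 wool): copper=8 wool=2
After 3 (craft arrow): arrow=1 copper=8 wool=1
After 4 (craft arrow): arrow=2 copper=8
After 5 (consume 1 arrow): arrow=1 copper=8
After 6 (consume 1 arrow): copper=8
After 7 (consume 7 copper): copper=1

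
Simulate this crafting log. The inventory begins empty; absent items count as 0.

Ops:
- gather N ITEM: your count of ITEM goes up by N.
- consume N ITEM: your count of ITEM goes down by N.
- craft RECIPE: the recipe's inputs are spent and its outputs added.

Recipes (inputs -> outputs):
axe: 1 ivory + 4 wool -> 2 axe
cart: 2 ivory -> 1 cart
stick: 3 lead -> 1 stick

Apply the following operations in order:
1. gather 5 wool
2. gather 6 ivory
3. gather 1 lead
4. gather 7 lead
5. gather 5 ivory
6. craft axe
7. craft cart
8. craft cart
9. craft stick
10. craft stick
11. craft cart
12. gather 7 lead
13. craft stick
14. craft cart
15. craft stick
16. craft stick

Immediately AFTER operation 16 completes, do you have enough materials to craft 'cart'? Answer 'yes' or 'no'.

After 1 (gather 5 wool): wool=5
After 2 (gather 6 ivory): ivory=6 wool=5
After 3 (gather 1 lead): ivory=6 lead=1 wool=5
After 4 (gather 7 lead): ivory=6 lead=8 wool=5
After 5 (gather 5 ivory): ivory=11 lead=8 wool=5
After 6 (craft axe): axe=2 ivory=10 lead=8 wool=1
After 7 (craft cart): axe=2 cart=1 ivory=8 lead=8 wool=1
After 8 (craft cart): axe=2 cart=2 ivory=6 lead=8 wool=1
After 9 (craft stick): axe=2 cart=2 ivory=6 lead=5 stick=1 wool=1
After 10 (craft stick): axe=2 cart=2 ivory=6 lead=2 stick=2 wool=1
After 11 (craft cart): axe=2 cart=3 ivory=4 lead=2 stick=2 wool=1
After 12 (gather 7 lead): axe=2 cart=3 ivory=4 lead=9 stick=2 wool=1
After 13 (craft stick): axe=2 cart=3 ivory=4 lead=6 stick=3 wool=1
After 14 (craft cart): axe=2 cart=4 ivory=2 lead=6 stick=3 wool=1
After 15 (craft stick): axe=2 cart=4 ivory=2 lead=3 stick=4 wool=1
After 16 (craft stick): axe=2 cart=4 ivory=2 stick=5 wool=1

Answer: yes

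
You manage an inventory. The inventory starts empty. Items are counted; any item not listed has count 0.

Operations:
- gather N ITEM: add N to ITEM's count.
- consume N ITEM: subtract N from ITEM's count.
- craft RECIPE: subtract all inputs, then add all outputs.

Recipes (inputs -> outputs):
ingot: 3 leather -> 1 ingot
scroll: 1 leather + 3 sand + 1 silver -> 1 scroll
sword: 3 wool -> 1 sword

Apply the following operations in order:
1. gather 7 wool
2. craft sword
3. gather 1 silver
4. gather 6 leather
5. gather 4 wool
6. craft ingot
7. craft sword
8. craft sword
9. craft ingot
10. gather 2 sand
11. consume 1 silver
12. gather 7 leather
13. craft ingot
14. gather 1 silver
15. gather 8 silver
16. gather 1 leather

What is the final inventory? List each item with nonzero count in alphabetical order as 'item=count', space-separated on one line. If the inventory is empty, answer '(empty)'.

Answer: ingot=3 leather=5 sand=2 silver=9 sword=3 wool=2

Derivation:
After 1 (gather 7 wool): wool=7
After 2 (craft sword): sword=1 wool=4
After 3 (gather 1 silver): silver=1 sword=1 wool=4
After 4 (gather 6 leather): leather=6 silver=1 sword=1 wool=4
After 5 (gather 4 wool): leather=6 silver=1 sword=1 wool=8
After 6 (craft ingot): ingot=1 leather=3 silver=1 sword=1 wool=8
After 7 (craft sword): ingot=1 leather=3 silver=1 sword=2 wool=5
After 8 (craft sword): ingot=1 leather=3 silver=1 sword=3 wool=2
After 9 (craft ingot): ingot=2 silver=1 sword=3 wool=2
After 10 (gather 2 sand): ingot=2 sand=2 silver=1 sword=3 wool=2
After 11 (consume 1 silver): ingot=2 sand=2 sword=3 wool=2
After 12 (gather 7 leather): ingot=2 leather=7 sand=2 sword=3 wool=2
After 13 (craft ingot): ingot=3 leather=4 sand=2 sword=3 wool=2
After 14 (gather 1 silver): ingot=3 leather=4 sand=2 silver=1 sword=3 wool=2
After 15 (gather 8 silver): ingot=3 leather=4 sand=2 silver=9 sword=3 wool=2
After 16 (gather 1 leather): ingot=3 leather=5 sand=2 silver=9 sword=3 wool=2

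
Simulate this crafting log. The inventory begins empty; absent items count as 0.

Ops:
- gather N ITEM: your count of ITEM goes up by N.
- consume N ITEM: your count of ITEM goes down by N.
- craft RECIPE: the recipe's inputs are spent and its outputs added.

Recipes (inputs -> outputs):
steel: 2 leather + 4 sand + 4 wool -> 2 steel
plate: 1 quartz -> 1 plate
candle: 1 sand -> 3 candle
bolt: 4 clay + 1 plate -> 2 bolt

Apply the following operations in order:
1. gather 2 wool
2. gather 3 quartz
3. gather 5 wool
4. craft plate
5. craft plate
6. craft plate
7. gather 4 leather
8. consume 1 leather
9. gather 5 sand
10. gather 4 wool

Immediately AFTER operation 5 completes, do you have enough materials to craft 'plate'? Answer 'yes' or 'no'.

After 1 (gather 2 wool): wool=2
After 2 (gather 3 quartz): quartz=3 wool=2
After 3 (gather 5 wool): quartz=3 wool=7
After 4 (craft plate): plate=1 quartz=2 wool=7
After 5 (craft plate): plate=2 quartz=1 wool=7

Answer: yes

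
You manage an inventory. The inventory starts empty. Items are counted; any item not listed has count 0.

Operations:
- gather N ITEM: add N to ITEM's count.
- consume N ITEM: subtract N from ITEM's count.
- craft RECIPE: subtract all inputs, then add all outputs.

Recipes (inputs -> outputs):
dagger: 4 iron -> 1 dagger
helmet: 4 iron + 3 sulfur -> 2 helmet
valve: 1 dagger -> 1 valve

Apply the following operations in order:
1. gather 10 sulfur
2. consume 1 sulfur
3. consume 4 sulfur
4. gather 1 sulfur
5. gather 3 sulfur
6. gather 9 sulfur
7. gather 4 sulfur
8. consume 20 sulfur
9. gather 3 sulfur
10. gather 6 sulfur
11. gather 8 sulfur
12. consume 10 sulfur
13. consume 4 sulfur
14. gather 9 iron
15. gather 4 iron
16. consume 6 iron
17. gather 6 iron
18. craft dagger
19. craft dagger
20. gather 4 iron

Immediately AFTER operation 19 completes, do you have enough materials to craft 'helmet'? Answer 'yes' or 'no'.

Answer: yes

Derivation:
After 1 (gather 10 sulfur): sulfur=10
After 2 (consume 1 sulfur): sulfur=9
After 3 (consume 4 sulfur): sulfur=5
After 4 (gather 1 sulfur): sulfur=6
After 5 (gather 3 sulfur): sulfur=9
After 6 (gather 9 sulfur): sulfur=18
After 7 (gather 4 sulfur): sulfur=22
After 8 (consume 20 sulfur): sulfur=2
After 9 (gather 3 sulfur): sulfur=5
After 10 (gather 6 sulfur): sulfur=11
After 11 (gather 8 sulfur): sulfur=19
After 12 (consume 10 sulfur): sulfur=9
After 13 (consume 4 sulfur): sulfur=5
After 14 (gather 9 iron): iron=9 sulfur=5
After 15 (gather 4 iron): iron=13 sulfur=5
After 16 (consume 6 iron): iron=7 sulfur=5
After 17 (gather 6 iron): iron=13 sulfur=5
After 18 (craft dagger): dagger=1 iron=9 sulfur=5
After 19 (craft dagger): dagger=2 iron=5 sulfur=5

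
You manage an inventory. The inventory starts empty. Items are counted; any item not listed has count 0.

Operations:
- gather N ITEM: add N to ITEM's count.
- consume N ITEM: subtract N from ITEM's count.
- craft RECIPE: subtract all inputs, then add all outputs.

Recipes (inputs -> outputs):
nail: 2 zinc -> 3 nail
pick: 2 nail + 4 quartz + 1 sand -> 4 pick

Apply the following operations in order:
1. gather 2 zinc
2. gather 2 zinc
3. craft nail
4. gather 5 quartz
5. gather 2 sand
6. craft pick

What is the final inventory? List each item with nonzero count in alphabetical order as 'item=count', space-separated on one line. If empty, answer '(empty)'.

After 1 (gather 2 zinc): zinc=2
After 2 (gather 2 zinc): zinc=4
After 3 (craft nail): nail=3 zinc=2
After 4 (gather 5 quartz): nail=3 quartz=5 zinc=2
After 5 (gather 2 sand): nail=3 quartz=5 sand=2 zinc=2
After 6 (craft pick): nail=1 pick=4 quartz=1 sand=1 zinc=2

Answer: nail=1 pick=4 quartz=1 sand=1 zinc=2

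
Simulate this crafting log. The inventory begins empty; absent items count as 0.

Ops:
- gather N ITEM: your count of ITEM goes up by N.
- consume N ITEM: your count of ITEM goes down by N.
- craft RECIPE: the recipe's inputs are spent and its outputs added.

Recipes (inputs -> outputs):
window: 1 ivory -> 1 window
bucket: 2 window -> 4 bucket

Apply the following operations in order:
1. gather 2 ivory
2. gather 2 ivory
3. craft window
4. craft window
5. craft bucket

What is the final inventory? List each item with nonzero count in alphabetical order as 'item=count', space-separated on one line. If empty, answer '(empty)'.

Answer: bucket=4 ivory=2

Derivation:
After 1 (gather 2 ivory): ivory=2
After 2 (gather 2 ivory): ivory=4
After 3 (craft window): ivory=3 window=1
After 4 (craft window): ivory=2 window=2
After 5 (craft bucket): bucket=4 ivory=2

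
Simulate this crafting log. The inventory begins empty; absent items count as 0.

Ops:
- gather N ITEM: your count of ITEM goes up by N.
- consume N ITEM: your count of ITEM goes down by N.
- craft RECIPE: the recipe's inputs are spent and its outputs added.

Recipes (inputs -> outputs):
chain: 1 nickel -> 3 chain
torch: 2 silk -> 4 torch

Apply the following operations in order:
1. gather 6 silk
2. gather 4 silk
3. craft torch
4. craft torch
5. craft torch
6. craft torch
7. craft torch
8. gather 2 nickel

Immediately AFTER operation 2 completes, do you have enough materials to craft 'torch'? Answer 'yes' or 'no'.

After 1 (gather 6 silk): silk=6
After 2 (gather 4 silk): silk=10

Answer: yes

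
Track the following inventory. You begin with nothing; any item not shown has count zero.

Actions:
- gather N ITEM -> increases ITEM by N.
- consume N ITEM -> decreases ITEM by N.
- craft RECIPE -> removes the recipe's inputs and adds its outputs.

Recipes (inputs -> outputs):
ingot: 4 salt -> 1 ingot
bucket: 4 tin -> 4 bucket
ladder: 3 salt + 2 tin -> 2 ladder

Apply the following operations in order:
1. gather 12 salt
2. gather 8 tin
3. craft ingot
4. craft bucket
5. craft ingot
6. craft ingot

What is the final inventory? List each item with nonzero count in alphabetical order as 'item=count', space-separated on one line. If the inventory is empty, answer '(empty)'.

Answer: bucket=4 ingot=3 tin=4

Derivation:
After 1 (gather 12 salt): salt=12
After 2 (gather 8 tin): salt=12 tin=8
After 3 (craft ingot): ingot=1 salt=8 tin=8
After 4 (craft bucket): bucket=4 ingot=1 salt=8 tin=4
After 5 (craft ingot): bucket=4 ingot=2 salt=4 tin=4
After 6 (craft ingot): bucket=4 ingot=3 tin=4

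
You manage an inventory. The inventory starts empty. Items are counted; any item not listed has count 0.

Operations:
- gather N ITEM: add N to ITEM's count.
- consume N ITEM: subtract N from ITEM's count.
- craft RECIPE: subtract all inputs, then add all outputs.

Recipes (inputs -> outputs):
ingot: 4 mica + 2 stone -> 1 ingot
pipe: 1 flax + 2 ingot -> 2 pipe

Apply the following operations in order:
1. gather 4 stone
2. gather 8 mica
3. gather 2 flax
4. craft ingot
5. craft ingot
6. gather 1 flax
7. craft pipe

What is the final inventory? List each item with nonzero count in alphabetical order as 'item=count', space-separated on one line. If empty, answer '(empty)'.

Answer: flax=2 pipe=2

Derivation:
After 1 (gather 4 stone): stone=4
After 2 (gather 8 mica): mica=8 stone=4
After 3 (gather 2 flax): flax=2 mica=8 stone=4
After 4 (craft ingot): flax=2 ingot=1 mica=4 stone=2
After 5 (craft ingot): flax=2 ingot=2
After 6 (gather 1 flax): flax=3 ingot=2
After 7 (craft pipe): flax=2 pipe=2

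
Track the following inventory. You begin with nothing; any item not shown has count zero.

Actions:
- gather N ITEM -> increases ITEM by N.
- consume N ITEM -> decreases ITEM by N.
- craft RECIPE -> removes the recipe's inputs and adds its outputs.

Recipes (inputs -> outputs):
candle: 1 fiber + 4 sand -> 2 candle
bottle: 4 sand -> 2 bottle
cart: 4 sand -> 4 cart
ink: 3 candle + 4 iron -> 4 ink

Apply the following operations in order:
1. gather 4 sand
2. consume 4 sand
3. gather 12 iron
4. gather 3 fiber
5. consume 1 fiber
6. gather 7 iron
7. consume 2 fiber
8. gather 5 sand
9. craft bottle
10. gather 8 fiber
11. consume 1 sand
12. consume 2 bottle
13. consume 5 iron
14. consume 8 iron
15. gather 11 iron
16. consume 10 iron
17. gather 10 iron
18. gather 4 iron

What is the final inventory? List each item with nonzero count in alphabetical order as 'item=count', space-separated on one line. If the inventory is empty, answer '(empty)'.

Answer: fiber=8 iron=21

Derivation:
After 1 (gather 4 sand): sand=4
After 2 (consume 4 sand): (empty)
After 3 (gather 12 iron): iron=12
After 4 (gather 3 fiber): fiber=3 iron=12
After 5 (consume 1 fiber): fiber=2 iron=12
After 6 (gather 7 iron): fiber=2 iron=19
After 7 (consume 2 fiber): iron=19
After 8 (gather 5 sand): iron=19 sand=5
After 9 (craft bottle): bottle=2 iron=19 sand=1
After 10 (gather 8 fiber): bottle=2 fiber=8 iron=19 sand=1
After 11 (consume 1 sand): bottle=2 fiber=8 iron=19
After 12 (consume 2 bottle): fiber=8 iron=19
After 13 (consume 5 iron): fiber=8 iron=14
After 14 (consume 8 iron): fiber=8 iron=6
After 15 (gather 11 iron): fiber=8 iron=17
After 16 (consume 10 iron): fiber=8 iron=7
After 17 (gather 10 iron): fiber=8 iron=17
After 18 (gather 4 iron): fiber=8 iron=21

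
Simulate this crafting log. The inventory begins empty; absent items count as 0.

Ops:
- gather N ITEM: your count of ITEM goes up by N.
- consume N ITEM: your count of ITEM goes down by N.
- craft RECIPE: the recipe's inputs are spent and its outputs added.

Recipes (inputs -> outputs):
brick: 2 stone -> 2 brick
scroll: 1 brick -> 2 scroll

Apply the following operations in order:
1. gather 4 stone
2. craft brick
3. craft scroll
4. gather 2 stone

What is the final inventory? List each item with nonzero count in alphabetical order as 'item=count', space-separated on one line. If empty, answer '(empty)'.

Answer: brick=1 scroll=2 stone=4

Derivation:
After 1 (gather 4 stone): stone=4
After 2 (craft brick): brick=2 stone=2
After 3 (craft scroll): brick=1 scroll=2 stone=2
After 4 (gather 2 stone): brick=1 scroll=2 stone=4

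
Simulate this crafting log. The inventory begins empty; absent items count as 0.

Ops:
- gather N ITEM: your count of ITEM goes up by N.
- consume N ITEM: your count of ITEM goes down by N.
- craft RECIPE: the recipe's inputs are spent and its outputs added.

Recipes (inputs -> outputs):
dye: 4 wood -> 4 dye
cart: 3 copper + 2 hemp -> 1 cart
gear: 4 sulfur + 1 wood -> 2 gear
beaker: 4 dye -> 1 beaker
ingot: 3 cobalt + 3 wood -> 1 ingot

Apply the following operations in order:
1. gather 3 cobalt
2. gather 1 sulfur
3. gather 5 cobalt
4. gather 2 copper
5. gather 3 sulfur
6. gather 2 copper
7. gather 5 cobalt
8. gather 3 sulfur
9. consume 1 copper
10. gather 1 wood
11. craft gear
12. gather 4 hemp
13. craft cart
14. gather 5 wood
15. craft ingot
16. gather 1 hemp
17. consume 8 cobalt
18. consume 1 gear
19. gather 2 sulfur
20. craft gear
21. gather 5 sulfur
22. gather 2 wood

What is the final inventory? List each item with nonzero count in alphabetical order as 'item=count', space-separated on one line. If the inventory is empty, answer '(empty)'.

After 1 (gather 3 cobalt): cobalt=3
After 2 (gather 1 sulfur): cobalt=3 sulfur=1
After 3 (gather 5 cobalt): cobalt=8 sulfur=1
After 4 (gather 2 copper): cobalt=8 copper=2 sulfur=1
After 5 (gather 3 sulfur): cobalt=8 copper=2 sulfur=4
After 6 (gather 2 copper): cobalt=8 copper=4 sulfur=4
After 7 (gather 5 cobalt): cobalt=13 copper=4 sulfur=4
After 8 (gather 3 sulfur): cobalt=13 copper=4 sulfur=7
After 9 (consume 1 copper): cobalt=13 copper=3 sulfur=7
After 10 (gather 1 wood): cobalt=13 copper=3 sulfur=7 wood=1
After 11 (craft gear): cobalt=13 copper=3 gear=2 sulfur=3
After 12 (gather 4 hemp): cobalt=13 copper=3 gear=2 hemp=4 sulfur=3
After 13 (craft cart): cart=1 cobalt=13 gear=2 hemp=2 sulfur=3
After 14 (gather 5 wood): cart=1 cobalt=13 gear=2 hemp=2 sulfur=3 wood=5
After 15 (craft ingot): cart=1 cobalt=10 gear=2 hemp=2 ingot=1 sulfur=3 wood=2
After 16 (gather 1 hemp): cart=1 cobalt=10 gear=2 hemp=3 ingot=1 sulfur=3 wood=2
After 17 (consume 8 cobalt): cart=1 cobalt=2 gear=2 hemp=3 ingot=1 sulfur=3 wood=2
After 18 (consume 1 gear): cart=1 cobalt=2 gear=1 hemp=3 ingot=1 sulfur=3 wood=2
After 19 (gather 2 sulfur): cart=1 cobalt=2 gear=1 hemp=3 ingot=1 sulfur=5 wood=2
After 20 (craft gear): cart=1 cobalt=2 gear=3 hemp=3 ingot=1 sulfur=1 wood=1
After 21 (gather 5 sulfur): cart=1 cobalt=2 gear=3 hemp=3 ingot=1 sulfur=6 wood=1
After 22 (gather 2 wood): cart=1 cobalt=2 gear=3 hemp=3 ingot=1 sulfur=6 wood=3

Answer: cart=1 cobalt=2 gear=3 hemp=3 ingot=1 sulfur=6 wood=3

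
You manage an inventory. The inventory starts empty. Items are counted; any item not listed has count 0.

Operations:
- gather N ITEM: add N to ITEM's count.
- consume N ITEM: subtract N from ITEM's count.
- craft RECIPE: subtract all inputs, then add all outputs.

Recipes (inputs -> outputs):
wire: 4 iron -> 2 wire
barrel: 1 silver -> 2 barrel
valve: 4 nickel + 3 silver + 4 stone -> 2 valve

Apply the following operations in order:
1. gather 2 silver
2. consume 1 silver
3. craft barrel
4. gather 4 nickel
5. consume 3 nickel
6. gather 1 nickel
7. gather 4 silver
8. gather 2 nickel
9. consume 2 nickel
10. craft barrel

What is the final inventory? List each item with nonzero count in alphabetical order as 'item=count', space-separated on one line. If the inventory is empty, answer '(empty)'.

After 1 (gather 2 silver): silver=2
After 2 (consume 1 silver): silver=1
After 3 (craft barrel): barrel=2
After 4 (gather 4 nickel): barrel=2 nickel=4
After 5 (consume 3 nickel): barrel=2 nickel=1
After 6 (gather 1 nickel): barrel=2 nickel=2
After 7 (gather 4 silver): barrel=2 nickel=2 silver=4
After 8 (gather 2 nickel): barrel=2 nickel=4 silver=4
After 9 (consume 2 nickel): barrel=2 nickel=2 silver=4
After 10 (craft barrel): barrel=4 nickel=2 silver=3

Answer: barrel=4 nickel=2 silver=3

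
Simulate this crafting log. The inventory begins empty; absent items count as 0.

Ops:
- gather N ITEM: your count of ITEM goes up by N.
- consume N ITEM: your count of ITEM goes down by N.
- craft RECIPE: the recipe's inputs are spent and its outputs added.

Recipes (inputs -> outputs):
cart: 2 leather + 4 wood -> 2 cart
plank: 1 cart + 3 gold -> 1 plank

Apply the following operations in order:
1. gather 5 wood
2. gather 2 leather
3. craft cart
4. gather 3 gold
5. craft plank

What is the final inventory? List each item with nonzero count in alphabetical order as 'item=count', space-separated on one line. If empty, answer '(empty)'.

Answer: cart=1 plank=1 wood=1

Derivation:
After 1 (gather 5 wood): wood=5
After 2 (gather 2 leather): leather=2 wood=5
After 3 (craft cart): cart=2 wood=1
After 4 (gather 3 gold): cart=2 gold=3 wood=1
After 5 (craft plank): cart=1 plank=1 wood=1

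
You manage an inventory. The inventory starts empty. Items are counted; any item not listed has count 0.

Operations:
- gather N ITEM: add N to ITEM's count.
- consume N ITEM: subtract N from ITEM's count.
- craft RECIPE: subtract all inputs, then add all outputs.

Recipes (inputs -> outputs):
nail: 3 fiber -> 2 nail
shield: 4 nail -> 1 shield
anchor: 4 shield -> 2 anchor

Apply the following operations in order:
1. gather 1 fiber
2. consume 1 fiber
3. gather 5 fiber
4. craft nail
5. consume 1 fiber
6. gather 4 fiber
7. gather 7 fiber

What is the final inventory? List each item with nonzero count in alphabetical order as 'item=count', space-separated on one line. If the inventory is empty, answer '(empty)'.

Answer: fiber=12 nail=2

Derivation:
After 1 (gather 1 fiber): fiber=1
After 2 (consume 1 fiber): (empty)
After 3 (gather 5 fiber): fiber=5
After 4 (craft nail): fiber=2 nail=2
After 5 (consume 1 fiber): fiber=1 nail=2
After 6 (gather 4 fiber): fiber=5 nail=2
After 7 (gather 7 fiber): fiber=12 nail=2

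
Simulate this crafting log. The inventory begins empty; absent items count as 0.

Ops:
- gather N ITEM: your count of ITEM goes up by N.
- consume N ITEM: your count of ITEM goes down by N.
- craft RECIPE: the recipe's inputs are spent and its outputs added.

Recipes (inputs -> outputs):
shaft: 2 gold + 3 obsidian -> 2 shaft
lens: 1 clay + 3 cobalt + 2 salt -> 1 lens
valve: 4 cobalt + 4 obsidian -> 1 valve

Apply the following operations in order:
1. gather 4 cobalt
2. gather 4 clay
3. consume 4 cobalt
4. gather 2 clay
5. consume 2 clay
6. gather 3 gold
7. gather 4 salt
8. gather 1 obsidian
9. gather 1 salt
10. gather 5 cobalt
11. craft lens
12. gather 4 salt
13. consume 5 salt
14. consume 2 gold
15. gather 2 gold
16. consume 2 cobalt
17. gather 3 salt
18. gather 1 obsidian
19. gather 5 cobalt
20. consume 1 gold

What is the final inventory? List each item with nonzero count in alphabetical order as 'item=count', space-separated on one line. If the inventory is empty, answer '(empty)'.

Answer: clay=3 cobalt=5 gold=2 lens=1 obsidian=2 salt=5

Derivation:
After 1 (gather 4 cobalt): cobalt=4
After 2 (gather 4 clay): clay=4 cobalt=4
After 3 (consume 4 cobalt): clay=4
After 4 (gather 2 clay): clay=6
After 5 (consume 2 clay): clay=4
After 6 (gather 3 gold): clay=4 gold=3
After 7 (gather 4 salt): clay=4 gold=3 salt=4
After 8 (gather 1 obsidian): clay=4 gold=3 obsidian=1 salt=4
After 9 (gather 1 salt): clay=4 gold=3 obsidian=1 salt=5
After 10 (gather 5 cobalt): clay=4 cobalt=5 gold=3 obsidian=1 salt=5
After 11 (craft lens): clay=3 cobalt=2 gold=3 lens=1 obsidian=1 salt=3
After 12 (gather 4 salt): clay=3 cobalt=2 gold=3 lens=1 obsidian=1 salt=7
After 13 (consume 5 salt): clay=3 cobalt=2 gold=3 lens=1 obsidian=1 salt=2
After 14 (consume 2 gold): clay=3 cobalt=2 gold=1 lens=1 obsidian=1 salt=2
After 15 (gather 2 gold): clay=3 cobalt=2 gold=3 lens=1 obsidian=1 salt=2
After 16 (consume 2 cobalt): clay=3 gold=3 lens=1 obsidian=1 salt=2
After 17 (gather 3 salt): clay=3 gold=3 lens=1 obsidian=1 salt=5
After 18 (gather 1 obsidian): clay=3 gold=3 lens=1 obsidian=2 salt=5
After 19 (gather 5 cobalt): clay=3 cobalt=5 gold=3 lens=1 obsidian=2 salt=5
After 20 (consume 1 gold): clay=3 cobalt=5 gold=2 lens=1 obsidian=2 salt=5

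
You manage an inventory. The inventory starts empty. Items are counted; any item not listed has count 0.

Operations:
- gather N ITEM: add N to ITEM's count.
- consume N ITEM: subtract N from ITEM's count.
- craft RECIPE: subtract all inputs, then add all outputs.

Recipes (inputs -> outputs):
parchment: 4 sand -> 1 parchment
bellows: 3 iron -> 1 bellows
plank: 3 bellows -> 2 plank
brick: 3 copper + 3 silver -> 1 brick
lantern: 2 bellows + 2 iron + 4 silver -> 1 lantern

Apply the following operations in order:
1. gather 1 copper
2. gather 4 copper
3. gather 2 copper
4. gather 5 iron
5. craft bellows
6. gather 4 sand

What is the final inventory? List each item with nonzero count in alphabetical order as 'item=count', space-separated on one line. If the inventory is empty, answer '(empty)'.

After 1 (gather 1 copper): copper=1
After 2 (gather 4 copper): copper=5
After 3 (gather 2 copper): copper=7
After 4 (gather 5 iron): copper=7 iron=5
After 5 (craft bellows): bellows=1 copper=7 iron=2
After 6 (gather 4 sand): bellows=1 copper=7 iron=2 sand=4

Answer: bellows=1 copper=7 iron=2 sand=4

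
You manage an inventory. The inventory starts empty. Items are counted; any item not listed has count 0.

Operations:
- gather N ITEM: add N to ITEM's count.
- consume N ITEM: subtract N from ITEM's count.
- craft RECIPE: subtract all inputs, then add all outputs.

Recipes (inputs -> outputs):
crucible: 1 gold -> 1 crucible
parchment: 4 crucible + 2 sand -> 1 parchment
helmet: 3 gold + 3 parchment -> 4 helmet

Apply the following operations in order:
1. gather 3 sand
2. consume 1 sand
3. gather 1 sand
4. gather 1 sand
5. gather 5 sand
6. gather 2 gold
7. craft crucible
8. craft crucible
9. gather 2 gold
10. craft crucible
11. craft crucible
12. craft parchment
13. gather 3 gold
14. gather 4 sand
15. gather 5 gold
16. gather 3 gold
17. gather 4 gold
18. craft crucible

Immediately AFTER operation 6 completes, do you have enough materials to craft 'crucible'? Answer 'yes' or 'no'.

After 1 (gather 3 sand): sand=3
After 2 (consume 1 sand): sand=2
After 3 (gather 1 sand): sand=3
After 4 (gather 1 sand): sand=4
After 5 (gather 5 sand): sand=9
After 6 (gather 2 gold): gold=2 sand=9

Answer: yes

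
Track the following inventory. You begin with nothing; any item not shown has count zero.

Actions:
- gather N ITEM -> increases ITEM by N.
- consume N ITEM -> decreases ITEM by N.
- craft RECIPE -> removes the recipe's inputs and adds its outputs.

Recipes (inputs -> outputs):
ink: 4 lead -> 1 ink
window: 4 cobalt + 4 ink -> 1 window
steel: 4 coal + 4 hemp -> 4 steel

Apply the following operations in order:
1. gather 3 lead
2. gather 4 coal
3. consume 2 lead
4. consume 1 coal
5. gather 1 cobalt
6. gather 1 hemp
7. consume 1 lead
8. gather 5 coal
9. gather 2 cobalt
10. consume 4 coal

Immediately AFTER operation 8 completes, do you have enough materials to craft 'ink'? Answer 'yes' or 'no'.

After 1 (gather 3 lead): lead=3
After 2 (gather 4 coal): coal=4 lead=3
After 3 (consume 2 lead): coal=4 lead=1
After 4 (consume 1 coal): coal=3 lead=1
After 5 (gather 1 cobalt): coal=3 cobalt=1 lead=1
After 6 (gather 1 hemp): coal=3 cobalt=1 hemp=1 lead=1
After 7 (consume 1 lead): coal=3 cobalt=1 hemp=1
After 8 (gather 5 coal): coal=8 cobalt=1 hemp=1

Answer: no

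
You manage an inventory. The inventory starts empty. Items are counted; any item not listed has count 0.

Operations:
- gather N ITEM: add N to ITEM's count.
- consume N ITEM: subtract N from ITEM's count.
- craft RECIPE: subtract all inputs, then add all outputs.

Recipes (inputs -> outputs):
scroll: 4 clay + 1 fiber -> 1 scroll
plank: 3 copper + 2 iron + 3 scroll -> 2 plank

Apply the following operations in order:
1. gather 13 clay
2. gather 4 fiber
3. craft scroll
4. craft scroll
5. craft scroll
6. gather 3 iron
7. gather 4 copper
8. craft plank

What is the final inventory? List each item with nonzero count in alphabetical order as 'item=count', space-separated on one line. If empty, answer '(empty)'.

After 1 (gather 13 clay): clay=13
After 2 (gather 4 fiber): clay=13 fiber=4
After 3 (craft scroll): clay=9 fiber=3 scroll=1
After 4 (craft scroll): clay=5 fiber=2 scroll=2
After 5 (craft scroll): clay=1 fiber=1 scroll=3
After 6 (gather 3 iron): clay=1 fiber=1 iron=3 scroll=3
After 7 (gather 4 copper): clay=1 copper=4 fiber=1 iron=3 scroll=3
After 8 (craft plank): clay=1 copper=1 fiber=1 iron=1 plank=2

Answer: clay=1 copper=1 fiber=1 iron=1 plank=2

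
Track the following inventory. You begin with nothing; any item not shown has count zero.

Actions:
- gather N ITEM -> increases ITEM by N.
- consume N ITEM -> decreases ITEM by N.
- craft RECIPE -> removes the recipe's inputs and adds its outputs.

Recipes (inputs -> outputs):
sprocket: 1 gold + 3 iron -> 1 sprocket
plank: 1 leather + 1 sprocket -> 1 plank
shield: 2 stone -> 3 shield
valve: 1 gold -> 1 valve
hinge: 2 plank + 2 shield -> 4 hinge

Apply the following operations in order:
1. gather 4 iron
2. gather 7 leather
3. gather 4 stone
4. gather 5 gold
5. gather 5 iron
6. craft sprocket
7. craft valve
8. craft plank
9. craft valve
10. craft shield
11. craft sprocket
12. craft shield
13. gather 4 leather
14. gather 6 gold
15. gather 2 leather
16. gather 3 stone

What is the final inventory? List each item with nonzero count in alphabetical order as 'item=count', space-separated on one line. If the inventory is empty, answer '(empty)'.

Answer: gold=7 iron=3 leather=12 plank=1 shield=6 sprocket=1 stone=3 valve=2

Derivation:
After 1 (gather 4 iron): iron=4
After 2 (gather 7 leather): iron=4 leather=7
After 3 (gather 4 stone): iron=4 leather=7 stone=4
After 4 (gather 5 gold): gold=5 iron=4 leather=7 stone=4
After 5 (gather 5 iron): gold=5 iron=9 leather=7 stone=4
After 6 (craft sprocket): gold=4 iron=6 leather=7 sprocket=1 stone=4
After 7 (craft valve): gold=3 iron=6 leather=7 sprocket=1 stone=4 valve=1
After 8 (craft plank): gold=3 iron=6 leather=6 plank=1 stone=4 valve=1
After 9 (craft valve): gold=2 iron=6 leather=6 plank=1 stone=4 valve=2
After 10 (craft shield): gold=2 iron=6 leather=6 plank=1 shield=3 stone=2 valve=2
After 11 (craft sprocket): gold=1 iron=3 leather=6 plank=1 shield=3 sprocket=1 stone=2 valve=2
After 12 (craft shield): gold=1 iron=3 leather=6 plank=1 shield=6 sprocket=1 valve=2
After 13 (gather 4 leather): gold=1 iron=3 leather=10 plank=1 shield=6 sprocket=1 valve=2
After 14 (gather 6 gold): gold=7 iron=3 leather=10 plank=1 shield=6 sprocket=1 valve=2
After 15 (gather 2 leather): gold=7 iron=3 leather=12 plank=1 shield=6 sprocket=1 valve=2
After 16 (gather 3 stone): gold=7 iron=3 leather=12 plank=1 shield=6 sprocket=1 stone=3 valve=2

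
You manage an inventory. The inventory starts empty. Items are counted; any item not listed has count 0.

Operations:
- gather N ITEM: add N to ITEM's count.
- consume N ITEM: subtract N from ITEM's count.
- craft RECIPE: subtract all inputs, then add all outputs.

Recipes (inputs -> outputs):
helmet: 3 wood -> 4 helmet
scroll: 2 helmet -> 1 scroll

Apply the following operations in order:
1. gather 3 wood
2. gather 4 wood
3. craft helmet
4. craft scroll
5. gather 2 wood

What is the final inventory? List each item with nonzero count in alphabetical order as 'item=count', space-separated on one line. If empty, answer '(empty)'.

After 1 (gather 3 wood): wood=3
After 2 (gather 4 wood): wood=7
After 3 (craft helmet): helmet=4 wood=4
After 4 (craft scroll): helmet=2 scroll=1 wood=4
After 5 (gather 2 wood): helmet=2 scroll=1 wood=6

Answer: helmet=2 scroll=1 wood=6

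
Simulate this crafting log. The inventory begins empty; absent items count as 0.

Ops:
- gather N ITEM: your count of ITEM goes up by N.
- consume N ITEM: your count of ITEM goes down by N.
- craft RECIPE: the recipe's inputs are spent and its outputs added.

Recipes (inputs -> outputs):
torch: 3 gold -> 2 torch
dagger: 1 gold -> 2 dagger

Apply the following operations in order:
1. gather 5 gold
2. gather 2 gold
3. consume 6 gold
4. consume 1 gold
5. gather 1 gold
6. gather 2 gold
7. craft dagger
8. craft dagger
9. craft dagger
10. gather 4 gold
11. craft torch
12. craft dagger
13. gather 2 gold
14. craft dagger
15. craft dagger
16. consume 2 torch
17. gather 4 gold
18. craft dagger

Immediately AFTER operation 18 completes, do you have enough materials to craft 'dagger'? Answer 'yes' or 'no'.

Answer: yes

Derivation:
After 1 (gather 5 gold): gold=5
After 2 (gather 2 gold): gold=7
After 3 (consume 6 gold): gold=1
After 4 (consume 1 gold): (empty)
After 5 (gather 1 gold): gold=1
After 6 (gather 2 gold): gold=3
After 7 (craft dagger): dagger=2 gold=2
After 8 (craft dagger): dagger=4 gold=1
After 9 (craft dagger): dagger=6
After 10 (gather 4 gold): dagger=6 gold=4
After 11 (craft torch): dagger=6 gold=1 torch=2
After 12 (craft dagger): dagger=8 torch=2
After 13 (gather 2 gold): dagger=8 gold=2 torch=2
After 14 (craft dagger): dagger=10 gold=1 torch=2
After 15 (craft dagger): dagger=12 torch=2
After 16 (consume 2 torch): dagger=12
After 17 (gather 4 gold): dagger=12 gold=4
After 18 (craft dagger): dagger=14 gold=3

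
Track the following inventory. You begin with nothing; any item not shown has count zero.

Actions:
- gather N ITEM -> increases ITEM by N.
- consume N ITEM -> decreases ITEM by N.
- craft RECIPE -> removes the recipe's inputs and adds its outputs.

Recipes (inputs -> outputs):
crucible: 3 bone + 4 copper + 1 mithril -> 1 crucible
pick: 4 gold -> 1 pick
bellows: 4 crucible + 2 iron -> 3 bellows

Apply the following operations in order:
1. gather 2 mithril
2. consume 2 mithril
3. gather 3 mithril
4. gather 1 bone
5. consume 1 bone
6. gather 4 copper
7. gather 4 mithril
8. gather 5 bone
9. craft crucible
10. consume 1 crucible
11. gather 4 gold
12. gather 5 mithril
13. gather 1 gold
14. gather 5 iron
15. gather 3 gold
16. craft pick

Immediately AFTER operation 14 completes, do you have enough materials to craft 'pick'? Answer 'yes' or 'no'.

After 1 (gather 2 mithril): mithril=2
After 2 (consume 2 mithril): (empty)
After 3 (gather 3 mithril): mithril=3
After 4 (gather 1 bone): bone=1 mithril=3
After 5 (consume 1 bone): mithril=3
After 6 (gather 4 copper): copper=4 mithril=3
After 7 (gather 4 mithril): copper=4 mithril=7
After 8 (gather 5 bone): bone=5 copper=4 mithril=7
After 9 (craft crucible): bone=2 crucible=1 mithril=6
After 10 (consume 1 crucible): bone=2 mithril=6
After 11 (gather 4 gold): bone=2 gold=4 mithril=6
After 12 (gather 5 mithril): bone=2 gold=4 mithril=11
After 13 (gather 1 gold): bone=2 gold=5 mithril=11
After 14 (gather 5 iron): bone=2 gold=5 iron=5 mithril=11

Answer: yes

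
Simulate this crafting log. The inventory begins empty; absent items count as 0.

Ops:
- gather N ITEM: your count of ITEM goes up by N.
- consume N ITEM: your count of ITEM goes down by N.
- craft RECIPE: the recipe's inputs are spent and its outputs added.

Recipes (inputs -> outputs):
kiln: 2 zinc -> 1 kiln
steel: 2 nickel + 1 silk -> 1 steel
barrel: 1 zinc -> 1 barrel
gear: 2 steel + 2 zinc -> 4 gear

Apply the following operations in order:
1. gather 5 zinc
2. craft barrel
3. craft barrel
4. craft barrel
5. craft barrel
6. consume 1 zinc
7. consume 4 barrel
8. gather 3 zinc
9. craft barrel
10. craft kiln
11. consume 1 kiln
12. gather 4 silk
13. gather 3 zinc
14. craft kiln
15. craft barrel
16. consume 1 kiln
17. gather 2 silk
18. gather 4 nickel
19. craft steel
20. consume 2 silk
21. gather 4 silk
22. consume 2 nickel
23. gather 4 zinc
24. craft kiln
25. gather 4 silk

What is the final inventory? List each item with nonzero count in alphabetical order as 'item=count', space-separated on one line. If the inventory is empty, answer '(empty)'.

Answer: barrel=2 kiln=1 silk=11 steel=1 zinc=2

Derivation:
After 1 (gather 5 zinc): zinc=5
After 2 (craft barrel): barrel=1 zinc=4
After 3 (craft barrel): barrel=2 zinc=3
After 4 (craft barrel): barrel=3 zinc=2
After 5 (craft barrel): barrel=4 zinc=1
After 6 (consume 1 zinc): barrel=4
After 7 (consume 4 barrel): (empty)
After 8 (gather 3 zinc): zinc=3
After 9 (craft barrel): barrel=1 zinc=2
After 10 (craft kiln): barrel=1 kiln=1
After 11 (consume 1 kiln): barrel=1
After 12 (gather 4 silk): barrel=1 silk=4
After 13 (gather 3 zinc): barrel=1 silk=4 zinc=3
After 14 (craft kiln): barrel=1 kiln=1 silk=4 zinc=1
After 15 (craft barrel): barrel=2 kiln=1 silk=4
After 16 (consume 1 kiln): barrel=2 silk=4
After 17 (gather 2 silk): barrel=2 silk=6
After 18 (gather 4 nickel): barrel=2 nickel=4 silk=6
After 19 (craft steel): barrel=2 nickel=2 silk=5 steel=1
After 20 (consume 2 silk): barrel=2 nickel=2 silk=3 steel=1
After 21 (gather 4 silk): barrel=2 nickel=2 silk=7 steel=1
After 22 (consume 2 nickel): barrel=2 silk=7 steel=1
After 23 (gather 4 zinc): barrel=2 silk=7 steel=1 zinc=4
After 24 (craft kiln): barrel=2 kiln=1 silk=7 steel=1 zinc=2
After 25 (gather 4 silk): barrel=2 kiln=1 silk=11 steel=1 zinc=2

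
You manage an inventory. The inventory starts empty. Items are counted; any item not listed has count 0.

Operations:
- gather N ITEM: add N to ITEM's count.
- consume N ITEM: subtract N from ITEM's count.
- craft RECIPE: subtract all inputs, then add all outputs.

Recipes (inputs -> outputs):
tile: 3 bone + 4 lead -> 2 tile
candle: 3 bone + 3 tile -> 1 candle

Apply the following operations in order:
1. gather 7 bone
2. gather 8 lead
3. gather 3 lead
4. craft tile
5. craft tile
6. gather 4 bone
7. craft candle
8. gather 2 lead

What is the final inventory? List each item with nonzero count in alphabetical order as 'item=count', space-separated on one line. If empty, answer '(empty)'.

After 1 (gather 7 bone): bone=7
After 2 (gather 8 lead): bone=7 lead=8
After 3 (gather 3 lead): bone=7 lead=11
After 4 (craft tile): bone=4 lead=7 tile=2
After 5 (craft tile): bone=1 lead=3 tile=4
After 6 (gather 4 bone): bone=5 lead=3 tile=4
After 7 (craft candle): bone=2 candle=1 lead=3 tile=1
After 8 (gather 2 lead): bone=2 candle=1 lead=5 tile=1

Answer: bone=2 candle=1 lead=5 tile=1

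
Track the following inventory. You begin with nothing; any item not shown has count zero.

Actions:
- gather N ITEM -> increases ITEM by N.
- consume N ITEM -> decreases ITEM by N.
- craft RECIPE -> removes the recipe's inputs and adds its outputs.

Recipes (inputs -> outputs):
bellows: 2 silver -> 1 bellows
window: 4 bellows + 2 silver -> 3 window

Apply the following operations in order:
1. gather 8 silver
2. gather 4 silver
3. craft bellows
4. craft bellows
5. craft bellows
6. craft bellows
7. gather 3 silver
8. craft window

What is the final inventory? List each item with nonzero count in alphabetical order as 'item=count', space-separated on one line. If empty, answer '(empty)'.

After 1 (gather 8 silver): silver=8
After 2 (gather 4 silver): silver=12
After 3 (craft bellows): bellows=1 silver=10
After 4 (craft bellows): bellows=2 silver=8
After 5 (craft bellows): bellows=3 silver=6
After 6 (craft bellows): bellows=4 silver=4
After 7 (gather 3 silver): bellows=4 silver=7
After 8 (craft window): silver=5 window=3

Answer: silver=5 window=3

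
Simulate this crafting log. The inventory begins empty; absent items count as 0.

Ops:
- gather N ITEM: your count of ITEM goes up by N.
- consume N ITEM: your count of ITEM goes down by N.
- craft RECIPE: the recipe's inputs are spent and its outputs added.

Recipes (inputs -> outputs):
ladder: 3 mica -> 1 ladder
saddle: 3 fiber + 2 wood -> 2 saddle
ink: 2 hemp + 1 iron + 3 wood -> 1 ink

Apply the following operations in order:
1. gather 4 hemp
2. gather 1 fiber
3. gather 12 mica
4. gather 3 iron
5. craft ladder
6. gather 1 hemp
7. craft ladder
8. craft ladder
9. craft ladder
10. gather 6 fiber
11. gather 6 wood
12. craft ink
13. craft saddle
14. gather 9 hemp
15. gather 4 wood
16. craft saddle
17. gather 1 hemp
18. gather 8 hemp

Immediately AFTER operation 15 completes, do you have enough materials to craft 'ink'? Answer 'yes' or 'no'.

After 1 (gather 4 hemp): hemp=4
After 2 (gather 1 fiber): fiber=1 hemp=4
After 3 (gather 12 mica): fiber=1 hemp=4 mica=12
After 4 (gather 3 iron): fiber=1 hemp=4 iron=3 mica=12
After 5 (craft ladder): fiber=1 hemp=4 iron=3 ladder=1 mica=9
After 6 (gather 1 hemp): fiber=1 hemp=5 iron=3 ladder=1 mica=9
After 7 (craft ladder): fiber=1 hemp=5 iron=3 ladder=2 mica=6
After 8 (craft ladder): fiber=1 hemp=5 iron=3 ladder=3 mica=3
After 9 (craft ladder): fiber=1 hemp=5 iron=3 ladder=4
After 10 (gather 6 fiber): fiber=7 hemp=5 iron=3 ladder=4
After 11 (gather 6 wood): fiber=7 hemp=5 iron=3 ladder=4 wood=6
After 12 (craft ink): fiber=7 hemp=3 ink=1 iron=2 ladder=4 wood=3
After 13 (craft saddle): fiber=4 hemp=3 ink=1 iron=2 ladder=4 saddle=2 wood=1
After 14 (gather 9 hemp): fiber=4 hemp=12 ink=1 iron=2 ladder=4 saddle=2 wood=1
After 15 (gather 4 wood): fiber=4 hemp=12 ink=1 iron=2 ladder=4 saddle=2 wood=5

Answer: yes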